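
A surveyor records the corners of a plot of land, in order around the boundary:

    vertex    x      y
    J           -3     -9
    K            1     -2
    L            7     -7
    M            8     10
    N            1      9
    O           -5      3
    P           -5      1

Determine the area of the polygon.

158

Apply the surveyor's formula: 2A = Σ (x_i·y_{i+1} − x_{i+1}·y_i), indices taken mod 7.
Σ = (15) + (7) + (126) + (62) + (48) + (10) + (48) = 316
Area = |Σ|/2 = 158.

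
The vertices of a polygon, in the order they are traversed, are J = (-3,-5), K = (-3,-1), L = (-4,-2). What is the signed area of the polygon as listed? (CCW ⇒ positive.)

2

Apply the shoelace (surveyor's) formula: 2A = Σ (x_i·y_{i+1} − x_{i+1}·y_i), indices taken mod 3.
Cross-terms: -12, 2, 14  ⇒  Σ = 4
Signed area = Σ/2 = 2 (positive ⇒ counter-clockwise traversal).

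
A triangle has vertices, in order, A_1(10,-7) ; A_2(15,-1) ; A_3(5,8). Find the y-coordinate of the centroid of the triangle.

0

Apply Gauss's area formula. First the cross-terms c_i = x_i·y_{i+1} − x_{i+1}·y_i:
  95, 125, -115  ⇒  2A = 105, A = 52.5.
Then Σ (y_i + y_{i+1})·c_i = 0, so ȳ = 0 / (6·52.5) = 0.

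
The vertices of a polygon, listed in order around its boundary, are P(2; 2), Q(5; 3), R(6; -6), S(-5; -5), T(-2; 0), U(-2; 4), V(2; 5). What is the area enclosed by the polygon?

Apply the surveyor's formula: 2A = Σ (x_i·y_{i+1} − x_{i+1}·y_i), indices taken mod 7.
P→Q: (2)(3) − (5)(2) = -4
Q→R: (5)(-6) − (6)(3) = -48
R→S: (6)(-5) − (-5)(-6) = -60
S→T: (-5)(0) − (-2)(-5) = -10
T→U: (-2)(4) − (-2)(0) = -8
U→V: (-2)(5) − (2)(4) = -18
V→P: (2)(2) − (2)(5) = -6
Σ = -154
Area = |Σ|/2 = 77.

77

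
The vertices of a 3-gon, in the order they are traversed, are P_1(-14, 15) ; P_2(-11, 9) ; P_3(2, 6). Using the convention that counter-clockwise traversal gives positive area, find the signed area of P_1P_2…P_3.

34.5

Apply the shoelace formula: 2A = Σ (x_i·y_{i+1} − x_{i+1}·y_i), indices taken mod 3.
P_1→P_2: (-14)(9) − (-11)(15) = 39
P_2→P_3: (-11)(6) − (2)(9) = -84
P_3→P_1: (2)(15) − (-14)(6) = 114
Σ = 69
Signed area = Σ/2 = 34.5 (positive ⇒ counter-clockwise traversal).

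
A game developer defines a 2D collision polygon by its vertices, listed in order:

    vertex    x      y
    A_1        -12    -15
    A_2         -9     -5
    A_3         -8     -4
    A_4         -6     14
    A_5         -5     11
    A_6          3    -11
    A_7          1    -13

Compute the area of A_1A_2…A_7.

194

Apply the surveyor's formula: 2A = Σ (x_i·y_{i+1} − x_{i+1}·y_i), indices taken mod 7.
A_1→A_2: (-12)(-5) − (-9)(-15) = -75
A_2→A_3: (-9)(-4) − (-8)(-5) = -4
A_3→A_4: (-8)(14) − (-6)(-4) = -136
A_4→A_5: (-6)(11) − (-5)(14) = 4
A_5→A_6: (-5)(-11) − (3)(11) = 22
A_6→A_7: (3)(-13) − (1)(-11) = -28
A_7→A_1: (1)(-15) − (-12)(-13) = -171
Σ = -388
Area = |Σ|/2 = 194.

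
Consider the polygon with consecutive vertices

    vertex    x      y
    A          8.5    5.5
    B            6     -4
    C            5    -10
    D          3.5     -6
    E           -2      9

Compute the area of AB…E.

Apply the shoelace (surveyor's) formula: 2A = Σ (x_i·y_{i+1} − x_{i+1}·y_i), indices taken mod 5.
Σ = (-67) + (-40) + (5) + (19.5) + (-87.5) = -170
Area = |Σ|/2 = 85.

85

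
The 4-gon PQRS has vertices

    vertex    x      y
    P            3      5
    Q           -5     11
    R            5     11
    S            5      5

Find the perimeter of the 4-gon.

28

|PQ| = √((-8)² + (6)²) = √100 = 10
|QR| = √((10)² + (0)²) = √100 = 10
|RS| = √((0)² + (-6)²) = √36 = 6
|SP| = √((-2)² + (0)²) = √4 = 2
Perimeter = 10 + 10 + 6 + 2 = 28.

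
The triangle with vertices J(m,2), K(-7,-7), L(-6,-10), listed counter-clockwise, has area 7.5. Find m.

-5

Write out the shoelace sum; only the two edges meeting at J involve m:
2·Area = [((-6)·2 − m·(-10)) + (m·(-7) − (-7)·2)] + 28
       = 3·m + 30 = 15
⇒ m = -5.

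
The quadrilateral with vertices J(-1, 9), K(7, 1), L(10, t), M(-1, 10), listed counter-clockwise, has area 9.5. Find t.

-1

Write out the shoelace sum; only the two edges meeting at L involve t:
2·Area = [(7·t − 10·1) + (10·10 − (-1)·t)] + -63
       = 8·t + 27 = 19
⇒ t = -1.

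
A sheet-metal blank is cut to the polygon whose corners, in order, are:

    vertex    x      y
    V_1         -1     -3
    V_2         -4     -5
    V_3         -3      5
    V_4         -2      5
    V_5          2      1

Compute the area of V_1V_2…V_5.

32

Cross-terms: -7, -35, -5, -12, -5  ⇒  Σ = -64
Area = |Σ|/2 = 32.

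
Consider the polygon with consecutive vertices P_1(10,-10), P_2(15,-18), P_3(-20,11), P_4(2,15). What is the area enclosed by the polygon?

Cross-terms: -30, -195, -322, -170  ⇒  Σ = -717
Area = |Σ|/2 = 358.5.

358.5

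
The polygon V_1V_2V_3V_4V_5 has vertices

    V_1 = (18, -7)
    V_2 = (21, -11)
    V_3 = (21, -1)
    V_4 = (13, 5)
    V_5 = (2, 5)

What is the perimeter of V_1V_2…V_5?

|V_1V_2| = √((3)² + (-4)²) = √25 = 5
|V_2V_3| = √((0)² + (10)²) = √100 = 10
|V_3V_4| = √((-8)² + (6)²) = √100 = 10
|V_4V_5| = √((-11)² + (0)²) = √121 = 11
|V_5V_1| = √((16)² + (-12)²) = √400 = 20
Perimeter = 5 + 10 + 10 + 11 + 20 = 56.

56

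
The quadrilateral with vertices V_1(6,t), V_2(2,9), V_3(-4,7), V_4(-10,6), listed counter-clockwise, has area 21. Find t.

6

Write out the shoelace sum; only the two edges meeting at V_1 involve t:
2·Area = [((-10)·t − 6·6) + (6·9 − 2·t)] + 96
       = -12·t + 114 = 42
⇒ t = 6.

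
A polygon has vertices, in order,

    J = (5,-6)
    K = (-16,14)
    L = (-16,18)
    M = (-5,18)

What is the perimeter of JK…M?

70

|JK| = √((-21)² + (20)²) = √841 = 29
|KL| = √((0)² + (4)²) = √16 = 4
|LM| = √((11)² + (0)²) = √121 = 11
|MJ| = √((10)² + (-24)²) = √676 = 26
Perimeter = 29 + 4 + 11 + 26 = 70.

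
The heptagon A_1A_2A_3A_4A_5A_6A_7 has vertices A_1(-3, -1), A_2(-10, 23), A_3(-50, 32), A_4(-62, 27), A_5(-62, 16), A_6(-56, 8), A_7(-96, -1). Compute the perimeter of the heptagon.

234

|A_1A_2| = √((-7)² + (24)²) = √625 = 25
|A_2A_3| = √((-40)² + (9)²) = √1681 = 41
|A_3A_4| = √((-12)² + (-5)²) = √169 = 13
|A_4A_5| = √((0)² + (-11)²) = √121 = 11
|A_5A_6| = √((6)² + (-8)²) = √100 = 10
|A_6A_7| = √((-40)² + (-9)²) = √1681 = 41
|A_7A_1| = √((93)² + (0)²) = √8649 = 93
Perimeter = 25 + 41 + 13 + 11 + 10 + 41 + 93 = 234.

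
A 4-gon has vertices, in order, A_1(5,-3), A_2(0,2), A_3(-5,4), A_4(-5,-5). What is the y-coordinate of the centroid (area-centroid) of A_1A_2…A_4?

Apply Gauss's area formula. First the cross-terms c_i = x_i·y_{i+1} − x_{i+1}·y_i:
  10, 10, 45, 40  ⇒  2A = 105, A = 52.5.
Then Σ (y_i + y_{i+1})·c_i = -315, so ȳ = -315 / (6·52.5) = -1.

-1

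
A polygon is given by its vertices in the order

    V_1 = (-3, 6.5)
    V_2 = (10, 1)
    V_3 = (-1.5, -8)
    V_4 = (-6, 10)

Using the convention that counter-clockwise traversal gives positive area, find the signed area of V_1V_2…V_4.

Apply Gauss's area formula: 2A = Σ (x_i·y_{i+1} − x_{i+1}·y_i), indices taken mod 4.
V_1→V_2: (-3)(1) − (10)(6.5) = -68
V_2→V_3: (10)(-8) − (-1.5)(1) = -78.5
V_3→V_4: (-1.5)(10) − (-6)(-8) = -63
V_4→V_1: (-6)(6.5) − (-3)(10) = -9
Σ = -218.5
Signed area = Σ/2 = -109.25 (negative ⇒ clockwise traversal).

-109.25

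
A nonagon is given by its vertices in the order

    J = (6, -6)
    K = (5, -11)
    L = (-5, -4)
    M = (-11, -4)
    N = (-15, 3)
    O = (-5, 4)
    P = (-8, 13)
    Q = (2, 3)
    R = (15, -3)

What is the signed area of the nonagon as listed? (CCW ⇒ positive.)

Apply the shoelace (surveyor's) formula: 2A = Σ (x_i·y_{i+1} − x_{i+1}·y_i), indices taken mod 9.
Σ = (-36) + (-75) + (-24) + (-93) + (-45) + (-33) + (-50) + (-51) + (-72) = -479
Signed area = Σ/2 = -239.5 (negative ⇒ clockwise traversal).

-239.5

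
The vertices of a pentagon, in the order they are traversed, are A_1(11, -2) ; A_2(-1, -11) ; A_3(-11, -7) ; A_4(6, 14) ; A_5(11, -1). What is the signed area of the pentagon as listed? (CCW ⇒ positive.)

-260

Apply Gauss's area formula: 2A = Σ (x_i·y_{i+1} − x_{i+1}·y_i), indices taken mod 5.
A_1→A_2: (11)(-11) − (-1)(-2) = -123
A_2→A_3: (-1)(-7) − (-11)(-11) = -114
A_3→A_4: (-11)(14) − (6)(-7) = -112
A_4→A_5: (6)(-1) − (11)(14) = -160
A_5→A_1: (11)(-2) − (11)(-1) = -11
Σ = -520
Signed area = Σ/2 = -260 (negative ⇒ clockwise traversal).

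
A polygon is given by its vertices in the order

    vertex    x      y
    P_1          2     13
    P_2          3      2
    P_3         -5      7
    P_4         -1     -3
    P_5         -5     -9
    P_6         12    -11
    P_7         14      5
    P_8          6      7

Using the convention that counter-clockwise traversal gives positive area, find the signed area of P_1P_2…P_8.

260.5

Apply Gauss's area formula: 2A = Σ (x_i·y_{i+1} − x_{i+1}·y_i), indices taken mod 8.
P_1→P_2: (2)(2) − (3)(13) = -35
P_2→P_3: (3)(7) − (-5)(2) = 31
P_3→P_4: (-5)(-3) − (-1)(7) = 22
P_4→P_5: (-1)(-9) − (-5)(-3) = -6
P_5→P_6: (-5)(-11) − (12)(-9) = 163
P_6→P_7: (12)(5) − (14)(-11) = 214
P_7→P_8: (14)(7) − (6)(5) = 68
P_8→P_1: (6)(13) − (2)(7) = 64
Σ = 521
Signed area = Σ/2 = 260.5 (positive ⇒ counter-clockwise traversal).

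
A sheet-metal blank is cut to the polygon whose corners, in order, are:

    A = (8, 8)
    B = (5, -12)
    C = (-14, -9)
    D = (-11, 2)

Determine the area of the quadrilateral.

290

Σ = (-136) + (-213) + (-127) + (-104) = -580
Area = |Σ|/2 = 290.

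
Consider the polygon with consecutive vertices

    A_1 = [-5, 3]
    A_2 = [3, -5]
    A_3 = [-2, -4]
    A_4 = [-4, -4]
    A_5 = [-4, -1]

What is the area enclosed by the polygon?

21.5

Cross-terms: 16, -22, -8, -12, -17  ⇒  Σ = -43
Area = |Σ|/2 = 21.5.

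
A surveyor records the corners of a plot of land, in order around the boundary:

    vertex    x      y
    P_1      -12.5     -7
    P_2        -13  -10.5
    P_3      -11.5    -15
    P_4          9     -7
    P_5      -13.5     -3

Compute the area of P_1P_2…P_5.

132.75

Σ = (40.25) + (74.25) + (215.5) + (-121.5) + (57) = 265.5
Area = |Σ|/2 = 132.75.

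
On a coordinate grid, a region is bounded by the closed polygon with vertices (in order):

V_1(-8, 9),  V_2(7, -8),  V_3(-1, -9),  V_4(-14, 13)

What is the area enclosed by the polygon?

Apply the surveyor's formula: 2A = Σ (x_i·y_{i+1} − x_{i+1}·y_i), indices taken mod 4.
Σ = (1) + (-71) + (-139) + (-22) = -231
Area = |Σ|/2 = 115.5.

115.5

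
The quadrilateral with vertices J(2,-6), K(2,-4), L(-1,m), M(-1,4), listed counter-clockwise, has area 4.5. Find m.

Write out the shoelace sum; only the two edges meeting at L involve m:
2·Area = [(2·m − (-1)·(-4)) + ((-1)·4 − (-1)·m)] + 2
       = 3·m + -6 = 9
⇒ m = 5.

5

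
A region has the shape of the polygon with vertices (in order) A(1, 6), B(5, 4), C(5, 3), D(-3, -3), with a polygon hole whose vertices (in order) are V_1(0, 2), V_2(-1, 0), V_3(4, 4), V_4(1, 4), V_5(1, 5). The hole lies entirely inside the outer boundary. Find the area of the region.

Outer boundary:
Apply the shoelace formula: 2A = Σ (x_i·y_{i+1} − x_{i+1}·y_i), indices taken mod 4.
Cross-terms: -26, -5, -6, -15  ⇒  Σ = -52
Area = |Σ|/2 = 26.
Hole:
Apply the surveyor's formula: 2A = Σ (x_i·y_{i+1} − x_{i+1}·y_i), indices taken mod 5.
Σ = (2) + (-4) + (12) + (1) + (2) = 13
Area = |Σ|/2 = 6.5.
Net area = 26 − 6.5 = 19.5.

19.5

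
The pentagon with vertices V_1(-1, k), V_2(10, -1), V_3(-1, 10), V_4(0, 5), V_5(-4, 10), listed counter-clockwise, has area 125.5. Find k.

The doubled signed area Σ (x_i y_{i+1} − x_{i+1} y_i) is linear in k.
With k=0 it equals 125; the coefficient of k is -14 (from the two edges through V_1).
So -14·k + 125 = 2·125.5 = 251 ⇒ k = -9.

-9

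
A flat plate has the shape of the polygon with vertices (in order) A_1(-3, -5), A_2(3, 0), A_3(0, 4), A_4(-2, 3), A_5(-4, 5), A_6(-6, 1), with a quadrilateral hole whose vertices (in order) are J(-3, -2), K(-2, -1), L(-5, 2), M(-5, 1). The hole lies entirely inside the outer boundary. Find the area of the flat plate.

Outer boundary:
A_1→A_2: (-3)(0) − (3)(-5) = 15
A_2→A_3: (3)(4) − (0)(0) = 12
A_3→A_4: (0)(3) − (-2)(4) = 8
A_4→A_5: (-2)(5) − (-4)(3) = 2
A_5→A_6: (-4)(1) − (-6)(5) = 26
A_6→A_1: (-6)(-5) − (-3)(1) = 33
Σ = 96
Area = |Σ|/2 = 48.
Hole:
Apply the shoelace formula: 2A = Σ (x_i·y_{i+1} − x_{i+1}·y_i), indices taken mod 4.
Cross-terms: -1, -9, 5, 13  ⇒  Σ = 8
Area = |Σ|/2 = 4.
Net area = 48 − 4 = 44.

44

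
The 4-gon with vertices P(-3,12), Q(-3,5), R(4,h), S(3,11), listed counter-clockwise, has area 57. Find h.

0

Write out the shoelace sum; only the two edges meeting at R involve h:
2·Area = [((-3)·h − 4·5) + (4·11 − 3·h)] + 90
       = -6·h + 114 = 114
⇒ h = 0.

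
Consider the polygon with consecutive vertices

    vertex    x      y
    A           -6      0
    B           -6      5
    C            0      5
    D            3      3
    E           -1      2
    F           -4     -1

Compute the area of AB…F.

Apply the shoelace formula: 2A = Σ (x_i·y_{i+1} − x_{i+1}·y_i), indices taken mod 6.
A→B: (-6)(5) − (-6)(0) = -30
B→C: (-6)(5) − (0)(5) = -30
C→D: (0)(3) − (3)(5) = -15
D→E: (3)(2) − (-1)(3) = 9
E→F: (-1)(-1) − (-4)(2) = 9
F→A: (-4)(0) − (-6)(-1) = -6
Σ = -63
Area = |Σ|/2 = 31.5.

31.5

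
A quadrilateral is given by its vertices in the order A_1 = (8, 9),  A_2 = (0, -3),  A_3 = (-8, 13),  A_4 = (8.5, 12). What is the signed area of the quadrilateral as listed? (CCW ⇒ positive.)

Apply the shoelace (surveyor's) formula: 2A = Σ (x_i·y_{i+1} − x_{i+1}·y_i), indices taken mod 4.
Σ = (-24) + (-24) + (-206.5) + (-19.5) = -274
Signed area = Σ/2 = -137 (negative ⇒ clockwise traversal).

-137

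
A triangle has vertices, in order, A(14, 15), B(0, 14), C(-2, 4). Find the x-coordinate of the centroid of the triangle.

Apply Gauss's area formula. First the cross-terms c_i = x_i·y_{i+1} − x_{i+1}·y_i:
  196, 28, -86  ⇒  2A = 138, A = 69.
Then Σ (x_i + x_{i+1})·c_i = 1656, so x̄ = 1656 / (6·69) = 4.

4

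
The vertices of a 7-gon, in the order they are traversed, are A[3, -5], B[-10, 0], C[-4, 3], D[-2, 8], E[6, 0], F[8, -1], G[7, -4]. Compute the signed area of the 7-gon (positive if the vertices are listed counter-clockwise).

A→B: (3)(0) − (-10)(-5) = -50
B→C: (-10)(3) − (-4)(0) = -30
C→D: (-4)(8) − (-2)(3) = -26
D→E: (-2)(0) − (6)(8) = -48
E→F: (6)(-1) − (8)(0) = -6
F→G: (8)(-4) − (7)(-1) = -25
G→A: (7)(-5) − (3)(-4) = -23
Σ = -208
Signed area = Σ/2 = -104 (negative ⇒ clockwise traversal).

-104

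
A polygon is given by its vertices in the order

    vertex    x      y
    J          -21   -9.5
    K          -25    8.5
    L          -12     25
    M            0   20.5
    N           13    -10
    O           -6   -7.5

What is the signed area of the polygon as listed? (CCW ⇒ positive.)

-854.75

J→K: (-21)(8.5) − (-25)(-9.5) = -416
K→L: (-25)(25) − (-12)(8.5) = -523
L→M: (-12)(20.5) − (0)(25) = -246
M→N: (0)(-10) − (13)(20.5) = -266.5
N→O: (13)(-7.5) − (-6)(-10) = -157.5
O→J: (-6)(-9.5) − (-21)(-7.5) = -100.5
Σ = -1709.5
Signed area = Σ/2 = -854.75 (negative ⇒ clockwise traversal).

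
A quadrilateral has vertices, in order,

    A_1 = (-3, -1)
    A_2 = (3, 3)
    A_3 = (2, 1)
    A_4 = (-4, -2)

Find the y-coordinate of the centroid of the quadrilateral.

Apply the shoelace formula. First the cross-terms c_i = x_i·y_{i+1} − x_{i+1}·y_i:
  -6, -3, 0, -2  ⇒  2A = -11, A = -5.5.
Then Σ (y_i + y_{i+1})·c_i = -18, so ȳ = -18 / (6·(-5.5)) = 6/11.

6/11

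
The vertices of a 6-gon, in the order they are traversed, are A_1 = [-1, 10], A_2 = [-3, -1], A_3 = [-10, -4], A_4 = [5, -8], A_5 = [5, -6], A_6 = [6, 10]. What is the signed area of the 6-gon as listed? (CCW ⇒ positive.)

Apply the surveyor's formula: 2A = Σ (x_i·y_{i+1} − x_{i+1}·y_i), indices taken mod 6.
Σ = (31) + (2) + (100) + (10) + (86) + (70) = 299
Signed area = Σ/2 = 149.5 (positive ⇒ counter-clockwise traversal).

149.5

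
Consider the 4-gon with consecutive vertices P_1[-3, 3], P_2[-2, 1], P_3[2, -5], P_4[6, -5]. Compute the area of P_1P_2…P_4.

Apply the surveyor's formula: 2A = Σ (x_i·y_{i+1} − x_{i+1}·y_i), indices taken mod 4.
Σ = (3) + (8) + (20) + (3) = 34
Area = |Σ|/2 = 17.

17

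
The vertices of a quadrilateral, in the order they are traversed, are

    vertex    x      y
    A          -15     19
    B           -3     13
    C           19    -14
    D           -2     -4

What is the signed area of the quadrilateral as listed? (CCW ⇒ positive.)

-272.5

Apply Gauss's area formula: 2A = Σ (x_i·y_{i+1} − x_{i+1}·y_i), indices taken mod 4.
Cross-terms: -138, -205, -104, -98  ⇒  Σ = -545
Signed area = Σ/2 = -272.5 (negative ⇒ clockwise traversal).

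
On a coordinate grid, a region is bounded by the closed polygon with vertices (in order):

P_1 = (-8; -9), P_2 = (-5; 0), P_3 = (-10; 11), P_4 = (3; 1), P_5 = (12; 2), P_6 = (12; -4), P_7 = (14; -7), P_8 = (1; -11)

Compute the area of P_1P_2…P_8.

246.5

Σ = (-45) + (-55) + (-43) + (-6) + (-72) + (-28) + (-147) + (-97) = -493
Area = |Σ|/2 = 246.5.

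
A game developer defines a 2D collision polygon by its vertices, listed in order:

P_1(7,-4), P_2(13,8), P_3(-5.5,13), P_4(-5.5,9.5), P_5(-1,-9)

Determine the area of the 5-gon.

Apply Gauss's area formula: 2A = Σ (x_i·y_{i+1} − x_{i+1}·y_i), indices taken mod 5.
Cross-terms: 108, 213, 19.25, 59, 67  ⇒  Σ = 466.25
Area = |Σ|/2 = 233.125.

233.125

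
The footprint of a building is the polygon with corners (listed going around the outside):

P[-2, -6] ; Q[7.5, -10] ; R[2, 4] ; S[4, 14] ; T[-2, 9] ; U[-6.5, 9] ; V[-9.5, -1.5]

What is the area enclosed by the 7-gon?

190.375

Cross-terms: 65, 50, 12, 64, 40.5, 95.25, 54  ⇒  Σ = 380.75
Area = |Σ|/2 = 190.375.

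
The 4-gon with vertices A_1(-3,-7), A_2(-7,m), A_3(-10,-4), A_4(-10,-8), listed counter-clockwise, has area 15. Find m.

-5

The doubled signed area Σ (x_i y_{i+1} − x_{i+1} y_i) is linear in m.
With m=0 it equals 65; the coefficient of m is 7 (from the two edges through A_2).
So 7·m + 65 = 2·15 = 30 ⇒ m = -5.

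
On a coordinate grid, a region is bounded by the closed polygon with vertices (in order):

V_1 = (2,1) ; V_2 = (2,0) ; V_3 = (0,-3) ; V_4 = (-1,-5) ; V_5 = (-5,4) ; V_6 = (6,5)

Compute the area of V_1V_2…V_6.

Σ = (-2) + (-6) + (-3) + (-29) + (-49) + (-4) = -93
Area = |Σ|/2 = 46.5.

46.5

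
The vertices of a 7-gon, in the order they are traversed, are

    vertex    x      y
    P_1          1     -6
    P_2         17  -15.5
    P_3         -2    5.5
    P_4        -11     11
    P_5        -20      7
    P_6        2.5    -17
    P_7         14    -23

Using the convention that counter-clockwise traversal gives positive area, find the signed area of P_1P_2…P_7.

Apply Gauss's area formula: 2A = Σ (x_i·y_{i+1} − x_{i+1}·y_i), indices taken mod 7.
Σ = (86.5) + (62.5) + (38.5) + (143) + (322.5) + (180.5) + (-61) = 772.5
Signed area = Σ/2 = 386.25 (positive ⇒ counter-clockwise traversal).

386.25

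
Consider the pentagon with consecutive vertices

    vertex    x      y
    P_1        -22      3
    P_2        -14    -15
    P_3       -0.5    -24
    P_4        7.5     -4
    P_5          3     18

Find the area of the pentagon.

Apply the surveyor's formula: 2A = Σ (x_i·y_{i+1} − x_{i+1}·y_i), indices taken mod 5.
Σ = (372) + (328.5) + (182) + (147) + (405) = 1434.5
Area = |Σ|/2 = 717.25.

717.25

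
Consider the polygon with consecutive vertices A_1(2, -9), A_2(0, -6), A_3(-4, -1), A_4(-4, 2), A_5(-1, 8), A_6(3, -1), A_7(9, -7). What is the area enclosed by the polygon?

90

Apply the surveyor's formula: 2A = Σ (x_i·y_{i+1} − x_{i+1}·y_i), indices taken mod 7.
A_1→A_2: (2)(-6) − (0)(-9) = -12
A_2→A_3: (0)(-1) − (-4)(-6) = -24
A_3→A_4: (-4)(2) − (-4)(-1) = -12
A_4→A_5: (-4)(8) − (-1)(2) = -30
A_5→A_6: (-1)(-1) − (3)(8) = -23
A_6→A_7: (3)(-7) − (9)(-1) = -12
A_7→A_1: (9)(-9) − (2)(-7) = -67
Σ = -180
Area = |Σ|/2 = 90.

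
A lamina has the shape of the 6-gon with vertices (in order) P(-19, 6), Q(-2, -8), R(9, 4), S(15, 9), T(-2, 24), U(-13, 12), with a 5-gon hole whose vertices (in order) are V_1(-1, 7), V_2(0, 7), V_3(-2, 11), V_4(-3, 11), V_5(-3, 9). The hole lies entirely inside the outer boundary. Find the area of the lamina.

526.5

Outer boundary:
Apply the surveyor's formula: 2A = Σ (x_i·y_{i+1} − x_{i+1}·y_i), indices taken mod 6.
Σ = (164) + (64) + (21) + (378) + (288) + (150) = 1065
Area = |Σ|/2 = 532.5.
Hole:
Apply the shoelace (surveyor's) formula: 2A = Σ (x_i·y_{i+1} − x_{i+1}·y_i), indices taken mod 5.
Σ = (-7) + (14) + (11) + (6) + (-12) = 12
Area = |Σ|/2 = 6.
Net area = 532.5 − 6 = 526.5.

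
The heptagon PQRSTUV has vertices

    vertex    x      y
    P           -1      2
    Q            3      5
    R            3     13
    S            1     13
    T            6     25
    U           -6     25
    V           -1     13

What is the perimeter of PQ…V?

|PQ| = √((4)² + (3)²) = √25 = 5
|QR| = √((0)² + (8)²) = √64 = 8
|RS| = √((-2)² + (0)²) = √4 = 2
|ST| = √((5)² + (12)²) = √169 = 13
|TU| = √((-12)² + (0)²) = √144 = 12
|UV| = √((5)² + (-12)²) = √169 = 13
|VP| = √((0)² + (-11)²) = √121 = 11
Perimeter = 5 + 8 + 2 + 13 + 12 + 13 + 11 = 64.

64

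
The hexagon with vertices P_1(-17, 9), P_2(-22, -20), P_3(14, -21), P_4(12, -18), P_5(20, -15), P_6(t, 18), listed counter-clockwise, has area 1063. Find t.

Write out the shoelace sum; only the two edges meeting at P_6 involve t:
2·Area = [(20·18 − t·(-15)) + (t·9 − (-17)·18)] + 1460
       = 24·t + 2126 = 2126
⇒ t = 0.

0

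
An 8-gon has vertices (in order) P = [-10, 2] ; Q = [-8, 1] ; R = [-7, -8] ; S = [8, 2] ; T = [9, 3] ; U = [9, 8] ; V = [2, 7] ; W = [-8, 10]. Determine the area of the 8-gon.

192.5

Σ = (6) + (71) + (50) + (6) + (45) + (47) + (76) + (84) = 385
Area = |Σ|/2 = 192.5.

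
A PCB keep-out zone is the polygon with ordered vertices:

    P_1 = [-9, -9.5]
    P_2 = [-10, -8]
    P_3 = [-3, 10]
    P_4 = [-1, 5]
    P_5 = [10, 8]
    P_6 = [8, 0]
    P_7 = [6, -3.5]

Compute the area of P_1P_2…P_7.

195.25

Apply Gauss's area formula: 2A = Σ (x_i·y_{i+1} − x_{i+1}·y_i), indices taken mod 7.
Σ = (-23) + (-124) + (-5) + (-58) + (-64) + (-28) + (-88.5) = -390.5
Area = |Σ|/2 = 195.25.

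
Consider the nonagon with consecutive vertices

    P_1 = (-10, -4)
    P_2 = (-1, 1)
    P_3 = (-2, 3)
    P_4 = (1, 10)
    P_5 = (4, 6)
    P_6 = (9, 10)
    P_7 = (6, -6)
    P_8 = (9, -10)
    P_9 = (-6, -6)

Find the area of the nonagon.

178

Apply the surveyor's formula: 2A = Σ (x_i·y_{i+1} − x_{i+1}·y_i), indices taken mod 9.
Σ = (-14) + (-1) + (-23) + (-34) + (-14) + (-114) + (-6) + (-114) + (-36) = -356
Area = |Σ|/2 = 178.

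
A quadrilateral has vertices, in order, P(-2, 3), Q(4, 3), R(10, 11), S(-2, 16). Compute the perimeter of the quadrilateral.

|PQ| = √((6)² + (0)²) = √36 = 6
|QR| = √((6)² + (8)²) = √100 = 10
|RS| = √((-12)² + (5)²) = √169 = 13
|SP| = √((0)² + (-13)²) = √169 = 13
Perimeter = 6 + 10 + 13 + 13 = 42.

42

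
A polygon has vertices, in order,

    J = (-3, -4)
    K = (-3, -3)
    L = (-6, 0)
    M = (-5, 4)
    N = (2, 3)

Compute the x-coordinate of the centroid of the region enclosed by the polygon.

-512/201

Apply Gauss's area formula. First the cross-terms c_i = x_i·y_{i+1} − x_{i+1}·y_i:
  -3, -18, -24, -23, 1  ⇒  2A = -67, A = -33.5.
Then Σ (x_i + x_{i+1})·c_i = 512, so x̄ = 512 / (6·(-33.5)) = -512/201.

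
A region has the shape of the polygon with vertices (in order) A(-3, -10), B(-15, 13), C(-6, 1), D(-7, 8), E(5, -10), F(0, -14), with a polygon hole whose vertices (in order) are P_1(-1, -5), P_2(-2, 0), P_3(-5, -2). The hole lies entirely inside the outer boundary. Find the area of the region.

116

Outer boundary:
Apply the shoelace (surveyor's) formula: 2A = Σ (x_i·y_{i+1} − x_{i+1}·y_i), indices taken mod 6.
Σ = (-189) + (63) + (-41) + (30) + (-70) + (-42) = -249
Area = |Σ|/2 = 124.5.
Hole:
Cross-terms: -10, 4, 23  ⇒  Σ = 17
Area = |Σ|/2 = 8.5.
Net area = 124.5 − 8.5 = 116.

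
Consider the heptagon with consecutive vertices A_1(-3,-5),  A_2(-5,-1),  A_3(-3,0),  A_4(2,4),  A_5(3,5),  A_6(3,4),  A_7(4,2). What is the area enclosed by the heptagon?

Apply Gauss's area formula: 2A = Σ (x_i·y_{i+1} − x_{i+1}·y_i), indices taken mod 7.
A_1→A_2: (-3)(-1) − (-5)(-5) = -22
A_2→A_3: (-5)(0) − (-3)(-1) = -3
A_3→A_4: (-3)(4) − (2)(0) = -12
A_4→A_5: (2)(5) − (3)(4) = -2
A_5→A_6: (3)(4) − (3)(5) = -3
A_6→A_7: (3)(2) − (4)(4) = -10
A_7→A_1: (4)(-5) − (-3)(2) = -14
Σ = -66
Area = |Σ|/2 = 33.

33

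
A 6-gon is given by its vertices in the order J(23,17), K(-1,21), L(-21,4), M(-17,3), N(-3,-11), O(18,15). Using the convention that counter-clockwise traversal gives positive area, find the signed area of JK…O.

Apply the shoelace (surveyor's) formula: 2A = Σ (x_i·y_{i+1} − x_{i+1}·y_i), indices taken mod 6.
Σ = (500) + (437) + (5) + (196) + (153) + (-39) = 1252
Signed area = Σ/2 = 626 (positive ⇒ counter-clockwise traversal).

626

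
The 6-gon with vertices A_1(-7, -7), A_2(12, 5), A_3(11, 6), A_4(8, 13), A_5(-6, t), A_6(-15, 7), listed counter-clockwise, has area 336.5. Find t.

14

The doubled signed area Σ (x_i y_{i+1} − x_{i+1} y_i) is linear in t.
With t=0 it equals 351; the coefficient of t is 23 (from the two edges through A_5).
So 23·t + 351 = 2·336.5 = 673 ⇒ t = 14.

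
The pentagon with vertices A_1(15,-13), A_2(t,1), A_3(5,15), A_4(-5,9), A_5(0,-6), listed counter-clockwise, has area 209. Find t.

The doubled signed area Σ (x_i y_{i+1} − x_{i+1} y_i) is linear in t.
With t=0 it equals 250; the coefficient of t is 28 (from the two edges through A_2).
So 28·t + 250 = 2·209 = 418 ⇒ t = 6.

6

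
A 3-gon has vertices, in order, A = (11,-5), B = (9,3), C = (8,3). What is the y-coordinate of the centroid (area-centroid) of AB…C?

1/3

Apply the surveyor's formula. First the cross-terms c_i = x_i·y_{i+1} − x_{i+1}·y_i:
  78, 3, -73  ⇒  2A = 8, A = 4.
Then Σ (y_i + y_{i+1})·c_i = 8, so ȳ = 8 / (6·4) = 1/3.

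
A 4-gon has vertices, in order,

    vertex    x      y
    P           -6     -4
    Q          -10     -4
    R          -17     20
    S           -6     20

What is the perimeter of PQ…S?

64

|PQ| = √((-4)² + (0)²) = √16 = 4
|QR| = √((-7)² + (24)²) = √625 = 25
|RS| = √((11)² + (0)²) = √121 = 11
|SP| = √((0)² + (-24)²) = √576 = 24
Perimeter = 4 + 25 + 11 + 24 = 64.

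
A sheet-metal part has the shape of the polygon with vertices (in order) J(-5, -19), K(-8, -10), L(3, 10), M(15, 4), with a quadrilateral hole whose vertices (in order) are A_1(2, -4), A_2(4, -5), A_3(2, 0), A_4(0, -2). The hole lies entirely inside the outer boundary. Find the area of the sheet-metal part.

Outer boundary:
Apply the surveyor's formula: 2A = Σ (x_i·y_{i+1} − x_{i+1}·y_i), indices taken mod 4.
J→K: (-5)(-10) − (-8)(-19) = -102
K→L: (-8)(10) − (3)(-10) = -50
L→M: (3)(4) − (15)(10) = -138
M→J: (15)(-19) − (-5)(4) = -265
Σ = -555
Area = |Σ|/2 = 277.5.
Hole:
Apply the surveyor's formula: 2A = Σ (x_i·y_{i+1} − x_{i+1}·y_i), indices taken mod 4.
Cross-terms: 6, 10, -4, 4  ⇒  Σ = 16
Area = |Σ|/2 = 8.
Net area = 277.5 − 8 = 269.5.

269.5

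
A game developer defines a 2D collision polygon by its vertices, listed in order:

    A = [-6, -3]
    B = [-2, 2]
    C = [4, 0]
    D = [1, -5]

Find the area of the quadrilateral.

Apply Gauss's area formula: 2A = Σ (x_i·y_{i+1} − x_{i+1}·y_i), indices taken mod 4.
Σ = (-18) + (-8) + (-20) + (-33) = -79
Area = |Σ|/2 = 39.5.

39.5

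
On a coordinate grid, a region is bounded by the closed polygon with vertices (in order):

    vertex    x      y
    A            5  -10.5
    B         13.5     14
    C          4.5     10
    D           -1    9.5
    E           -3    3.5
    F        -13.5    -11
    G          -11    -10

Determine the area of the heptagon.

310.625

Apply Gauss's area formula: 2A = Σ (x_i·y_{i+1} − x_{i+1}·y_i), indices taken mod 7.
Σ = (211.75) + (72) + (52.75) + (25) + (80.25) + (14) + (165.5) = 621.25
Area = |Σ|/2 = 310.625.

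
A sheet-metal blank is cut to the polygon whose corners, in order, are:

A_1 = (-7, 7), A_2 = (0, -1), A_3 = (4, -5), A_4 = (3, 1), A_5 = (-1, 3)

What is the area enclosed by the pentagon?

27

Apply the shoelace formula: 2A = Σ (x_i·y_{i+1} − x_{i+1}·y_i), indices taken mod 5.
Σ = (7) + (4) + (19) + (10) + (14) = 54
Area = |Σ|/2 = 27.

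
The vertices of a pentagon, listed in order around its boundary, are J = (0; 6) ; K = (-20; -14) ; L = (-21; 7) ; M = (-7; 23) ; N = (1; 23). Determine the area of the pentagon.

Apply the shoelace formula: 2A = Σ (x_i·y_{i+1} − x_{i+1}·y_i), indices taken mod 5.
Cross-terms: 120, -434, -434, -184, 6  ⇒  Σ = -926
Area = |Σ|/2 = 463.

463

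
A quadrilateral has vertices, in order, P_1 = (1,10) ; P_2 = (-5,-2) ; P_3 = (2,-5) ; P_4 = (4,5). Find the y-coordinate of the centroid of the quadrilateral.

353/213

Apply the surveyor's formula. First the cross-terms c_i = x_i·y_{i+1} − x_{i+1}·y_i:
  48, 29, 30, 35  ⇒  2A = 142, A = 71.
Then Σ (y_i + y_{i+1})·c_i = 706, so ȳ = 706 / (6·71) = 353/213.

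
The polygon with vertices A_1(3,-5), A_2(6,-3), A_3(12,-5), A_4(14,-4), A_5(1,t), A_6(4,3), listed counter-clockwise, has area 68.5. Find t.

Write out the shoelace sum; only the two edges meeting at A_5 involve t:
2·Area = [(14·t − 1·(-4)) + (1·3 − 4·t)] + 20
       = 10·t + 27 = 137
⇒ t = 11.

11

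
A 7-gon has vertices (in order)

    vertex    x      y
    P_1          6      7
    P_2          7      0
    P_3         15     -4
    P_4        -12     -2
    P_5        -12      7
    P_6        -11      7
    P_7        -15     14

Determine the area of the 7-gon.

254

Apply the surveyor's formula: 2A = Σ (x_i·y_{i+1} − x_{i+1}·y_i), indices taken mod 7.
P_1→P_2: (6)(0) − (7)(7) = -49
P_2→P_3: (7)(-4) − (15)(0) = -28
P_3→P_4: (15)(-2) − (-12)(-4) = -78
P_4→P_5: (-12)(7) − (-12)(-2) = -108
P_5→P_6: (-12)(7) − (-11)(7) = -7
P_6→P_7: (-11)(14) − (-15)(7) = -49
P_7→P_1: (-15)(7) − (6)(14) = -189
Σ = -508
Area = |Σ|/2 = 254.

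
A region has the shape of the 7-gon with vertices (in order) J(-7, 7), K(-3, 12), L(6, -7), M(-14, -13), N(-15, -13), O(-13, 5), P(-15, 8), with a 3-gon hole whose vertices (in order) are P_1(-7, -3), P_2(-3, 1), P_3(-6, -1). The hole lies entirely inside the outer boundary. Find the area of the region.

Outer boundary:
Apply the surveyor's formula: 2A = Σ (x_i·y_{i+1} − x_{i+1}·y_i), indices taken mod 7.
J→K: (-7)(12) − (-3)(7) = -63
K→L: (-3)(-7) − (6)(12) = -51
L→M: (6)(-13) − (-14)(-7) = -176
M→N: (-14)(-13) − (-15)(-13) = -13
N→O: (-15)(5) − (-13)(-13) = -244
O→P: (-13)(8) − (-15)(5) = -29
P→J: (-15)(7) − (-7)(8) = -49
Σ = -625
Area = |Σ|/2 = 312.5.
Hole:
Σ = (-16) + (9) + (11) = 4
Area = |Σ|/2 = 2.
Net area = 312.5 − 2 = 310.5.

310.5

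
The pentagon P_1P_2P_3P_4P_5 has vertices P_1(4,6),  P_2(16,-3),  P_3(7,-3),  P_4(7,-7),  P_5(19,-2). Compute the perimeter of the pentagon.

|P_1P_2| = √((12)² + (-9)²) = √225 = 15
|P_2P_3| = √((-9)² + (0)²) = √81 = 9
|P_3P_4| = √((0)² + (-4)²) = √16 = 4
|P_4P_5| = √((12)² + (5)²) = √169 = 13
|P_5P_1| = √((-15)² + (8)²) = √289 = 17
Perimeter = 15 + 9 + 4 + 13 + 17 = 58.

58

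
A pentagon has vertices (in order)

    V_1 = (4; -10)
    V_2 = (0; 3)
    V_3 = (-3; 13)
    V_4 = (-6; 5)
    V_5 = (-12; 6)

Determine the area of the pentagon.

102

Apply Gauss's area formula: 2A = Σ (x_i·y_{i+1} − x_{i+1}·y_i), indices taken mod 5.
Σ = (12) + (9) + (63) + (24) + (96) = 204
Area = |Σ|/2 = 102.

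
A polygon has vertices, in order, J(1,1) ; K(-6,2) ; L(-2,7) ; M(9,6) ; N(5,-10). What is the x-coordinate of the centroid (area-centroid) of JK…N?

Apply the shoelace (surveyor's) formula. First the cross-terms c_i = x_i·y_{i+1} − x_{i+1}·y_i:
  8, -38, -75, -120, 15  ⇒  2A = -210, A = -105.
Then Σ (x_i + x_{i+1})·c_i = -1851, so x̄ = -1851 / (6·(-105)) = 617/210.

617/210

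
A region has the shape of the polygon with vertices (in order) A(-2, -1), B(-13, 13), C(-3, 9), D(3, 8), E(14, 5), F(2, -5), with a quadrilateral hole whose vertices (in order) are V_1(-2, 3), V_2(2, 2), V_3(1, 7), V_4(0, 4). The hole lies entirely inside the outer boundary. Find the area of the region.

171.5

Outer boundary:
Apply the surveyor's formula: 2A = Σ (x_i·y_{i+1} − x_{i+1}·y_i), indices taken mod 6.
A→B: (-2)(13) − (-13)(-1) = -39
B→C: (-13)(9) − (-3)(13) = -78
C→D: (-3)(8) − (3)(9) = -51
D→E: (3)(5) − (14)(8) = -97
E→F: (14)(-5) − (2)(5) = -80
F→A: (2)(-1) − (-2)(-5) = -12
Σ = -357
Area = |Σ|/2 = 178.5.
Hole:
Apply Gauss's area formula: 2A = Σ (x_i·y_{i+1} − x_{i+1}·y_i), indices taken mod 4.
Σ = (-10) + (12) + (4) + (8) = 14
Area = |Σ|/2 = 7.
Net area = 178.5 − 7 = 171.5.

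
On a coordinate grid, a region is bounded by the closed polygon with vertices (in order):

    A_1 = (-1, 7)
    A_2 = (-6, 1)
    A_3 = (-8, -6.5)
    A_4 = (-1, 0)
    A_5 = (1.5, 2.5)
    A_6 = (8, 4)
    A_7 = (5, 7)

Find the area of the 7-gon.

A_1→A_2: (-1)(1) − (-6)(7) = 41
A_2→A_3: (-6)(-6.5) − (-8)(1) = 47
A_3→A_4: (-8)(0) − (-1)(-6.5) = -6.5
A_4→A_5: (-1)(2.5) − (1.5)(0) = -2.5
A_5→A_6: (1.5)(4) − (8)(2.5) = -14
A_6→A_7: (8)(7) − (5)(4) = 36
A_7→A_1: (5)(7) − (-1)(7) = 42
Σ = 143
Area = |Σ|/2 = 71.5.

71.5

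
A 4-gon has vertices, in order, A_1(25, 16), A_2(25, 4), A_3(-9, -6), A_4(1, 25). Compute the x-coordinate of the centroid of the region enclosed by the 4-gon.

1717/207

Apply the shoelace (surveyor's) formula. First the cross-terms c_i = x_i·y_{i+1} − x_{i+1}·y_i:
  -300, -114, -219, -609  ⇒  2A = -1242, A = -621.
Then Σ (x_i + x_{i+1})·c_i = -30906, so x̄ = -30906 / (6·(-621)) = 1717/207.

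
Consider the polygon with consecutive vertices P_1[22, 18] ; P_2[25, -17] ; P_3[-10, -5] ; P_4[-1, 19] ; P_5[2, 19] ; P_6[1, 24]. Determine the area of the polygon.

Apply the surveyor's formula: 2A = Σ (x_i·y_{i+1} − x_{i+1}·y_i), indices taken mod 6.
Σ = (-824) + (-295) + (-195) + (-57) + (29) + (-510) = -1852
Area = |Σ|/2 = 926.

926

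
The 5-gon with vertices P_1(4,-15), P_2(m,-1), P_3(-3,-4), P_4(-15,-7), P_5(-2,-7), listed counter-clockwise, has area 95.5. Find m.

8

Write out the shoelace sum; only the two edges meeting at P_2 involve m:
2·Area = [(4·(-1) − m·(-15)) + (m·(-4) − (-3)·(-1))] + 110
       = 11·m + 103 = 191
⇒ m = 8.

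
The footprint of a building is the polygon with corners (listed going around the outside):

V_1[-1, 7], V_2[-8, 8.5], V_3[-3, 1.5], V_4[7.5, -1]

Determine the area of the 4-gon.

Cross-terms: 47.5, 13.5, -8.25, 51.5  ⇒  Σ = 104.25
Area = |Σ|/2 = 52.125.

52.125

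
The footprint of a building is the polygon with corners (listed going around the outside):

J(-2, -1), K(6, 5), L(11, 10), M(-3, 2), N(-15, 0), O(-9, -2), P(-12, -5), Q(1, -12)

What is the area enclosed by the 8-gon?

129

J→K: (-2)(5) − (6)(-1) = -4
K→L: (6)(10) − (11)(5) = 5
L→M: (11)(2) − (-3)(10) = 52
M→N: (-3)(0) − (-15)(2) = 30
N→O: (-15)(-2) − (-9)(0) = 30
O→P: (-9)(-5) − (-12)(-2) = 21
P→Q: (-12)(-12) − (1)(-5) = 149
Q→J: (1)(-1) − (-2)(-12) = -25
Σ = 258
Area = |Σ|/2 = 129.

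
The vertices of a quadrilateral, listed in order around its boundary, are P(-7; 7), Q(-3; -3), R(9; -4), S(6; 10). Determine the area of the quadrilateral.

Apply the shoelace formula: 2A = Σ (x_i·y_{i+1} − x_{i+1}·y_i), indices taken mod 4.
Σ = (42) + (39) + (114) + (112) = 307
Area = |Σ|/2 = 153.5.

153.5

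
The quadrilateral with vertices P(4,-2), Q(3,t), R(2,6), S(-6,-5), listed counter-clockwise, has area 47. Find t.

Write out the shoelace sum; only the two edges meeting at Q involve t:
2·Area = [(4·t − 3·(-2)) + (3·6 − 2·t)] + 58
       = 2·t + 82 = 94
⇒ t = 6.

6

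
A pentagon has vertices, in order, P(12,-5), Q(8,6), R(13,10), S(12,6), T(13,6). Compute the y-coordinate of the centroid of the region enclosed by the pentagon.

Apply the shoelace (surveyor's) formula. First the cross-terms c_i = x_i·y_{i+1} − x_{i+1}·y_i:
  112, 2, -42, -6, -137  ⇒  2A = -71, A = -35.5.
Then Σ (y_i + y_{i+1})·c_i = -737, so ȳ = -737 / (6·(-35.5)) = 737/213.

737/213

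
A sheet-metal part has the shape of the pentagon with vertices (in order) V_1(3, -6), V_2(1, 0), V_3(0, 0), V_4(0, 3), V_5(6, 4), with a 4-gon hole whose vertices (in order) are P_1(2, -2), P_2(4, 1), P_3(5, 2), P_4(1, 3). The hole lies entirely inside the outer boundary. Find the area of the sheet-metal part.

Outer boundary:
Σ = (6) + (0) + (0) + (-18) + (-48) = -60
Area = |Σ|/2 = 30.
Hole:
Apply Gauss's area formula: 2A = Σ (x_i·y_{i+1} − x_{i+1}·y_i), indices taken mod 4.
P_1→P_2: (2)(1) − (4)(-2) = 10
P_2→P_3: (4)(2) − (5)(1) = 3
P_3→P_4: (5)(3) − (1)(2) = 13
P_4→P_1: (1)(-2) − (2)(3) = -8
Σ = 18
Area = |Σ|/2 = 9.
Net area = 30 − 9 = 21.

21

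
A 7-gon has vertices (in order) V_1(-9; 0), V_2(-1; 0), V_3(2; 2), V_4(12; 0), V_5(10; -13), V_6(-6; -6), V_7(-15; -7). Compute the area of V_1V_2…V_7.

Cross-terms: 0, -2, -24, -156, -138, -48, -63  ⇒  Σ = -431
Area = |Σ|/2 = 215.5.

215.5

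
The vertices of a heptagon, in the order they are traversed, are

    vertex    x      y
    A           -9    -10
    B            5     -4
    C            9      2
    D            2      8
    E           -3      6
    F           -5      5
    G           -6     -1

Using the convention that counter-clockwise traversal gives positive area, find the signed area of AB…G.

Apply the surveyor's formula: 2A = Σ (x_i·y_{i+1} − x_{i+1}·y_i), indices taken mod 7.
Σ = (86) + (46) + (68) + (36) + (15) + (35) + (51) = 337
Signed area = Σ/2 = 168.5 (positive ⇒ counter-clockwise traversal).

168.5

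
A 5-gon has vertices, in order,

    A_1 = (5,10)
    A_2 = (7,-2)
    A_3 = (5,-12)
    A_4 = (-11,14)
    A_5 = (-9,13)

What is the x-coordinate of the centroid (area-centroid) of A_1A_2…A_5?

43/97

Apply the shoelace formula. First the cross-terms c_i = x_i·y_{i+1} − x_{i+1}·y_i:
  -80, -74, -62, -17, -155  ⇒  2A = -388, A = -194.
Then Σ (x_i + x_{i+1})·c_i = -516, so x̄ = -516 / (6·(-194)) = 43/97.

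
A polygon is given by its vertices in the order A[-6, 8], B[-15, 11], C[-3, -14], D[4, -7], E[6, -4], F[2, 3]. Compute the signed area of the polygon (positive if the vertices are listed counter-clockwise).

Apply the surveyor's formula: 2A = Σ (x_i·y_{i+1} − x_{i+1}·y_i), indices taken mod 6.
Cross-terms: 54, 243, 77, 26, 26, 34  ⇒  Σ = 460
Signed area = Σ/2 = 230 (positive ⇒ counter-clockwise traversal).

230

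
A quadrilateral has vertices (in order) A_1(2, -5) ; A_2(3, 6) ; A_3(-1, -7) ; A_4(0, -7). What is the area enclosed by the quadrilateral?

16.5

Σ = (27) + (-15) + (7) + (14) = 33
Area = |Σ|/2 = 16.5.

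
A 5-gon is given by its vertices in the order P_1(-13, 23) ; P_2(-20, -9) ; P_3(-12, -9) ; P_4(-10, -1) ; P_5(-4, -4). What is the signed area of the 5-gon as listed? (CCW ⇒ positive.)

Σ = (577) + (72) + (-78) + (36) + (-144) = 463
Signed area = Σ/2 = 231.5 (positive ⇒ counter-clockwise traversal).

231.5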